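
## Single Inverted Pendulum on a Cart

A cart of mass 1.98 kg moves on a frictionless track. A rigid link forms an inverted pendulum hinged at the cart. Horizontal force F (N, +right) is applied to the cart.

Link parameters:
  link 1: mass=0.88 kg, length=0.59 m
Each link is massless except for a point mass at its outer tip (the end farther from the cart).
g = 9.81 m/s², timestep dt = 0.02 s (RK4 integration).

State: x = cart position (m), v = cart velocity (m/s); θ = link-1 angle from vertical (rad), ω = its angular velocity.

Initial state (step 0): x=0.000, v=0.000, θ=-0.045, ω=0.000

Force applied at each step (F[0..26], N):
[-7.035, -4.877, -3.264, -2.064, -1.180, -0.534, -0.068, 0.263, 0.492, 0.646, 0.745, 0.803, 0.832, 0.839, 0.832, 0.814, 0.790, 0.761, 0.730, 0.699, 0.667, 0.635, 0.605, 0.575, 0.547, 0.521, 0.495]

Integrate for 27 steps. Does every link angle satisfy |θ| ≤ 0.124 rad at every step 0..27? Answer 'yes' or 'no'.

apply F[0]=-7.035 → step 1: x=-0.001, v=-0.067, θ=-0.044, ω=0.099
apply F[1]=-4.877 → step 2: x=-0.002, v=-0.113, θ=-0.041, ω=0.162
apply F[2]=-3.264 → step 3: x=-0.005, v=-0.142, θ=-0.038, ω=0.198
apply F[3]=-2.064 → step 4: x=-0.008, v=-0.160, θ=-0.034, ω=0.217
apply F[4]=-1.180 → step 5: x=-0.011, v=-0.169, θ=-0.029, ω=0.222
apply F[5]=-0.534 → step 6: x=-0.015, v=-0.172, θ=-0.025, ω=0.218
apply F[6]=-0.068 → step 7: x=-0.018, v=-0.171, θ=-0.021, ω=0.208
apply F[7]=+0.263 → step 8: x=-0.022, v=-0.166, θ=-0.017, ω=0.195
apply F[8]=+0.492 → step 9: x=-0.025, v=-0.160, θ=-0.013, ω=0.179
apply F[9]=+0.646 → step 10: x=-0.028, v=-0.153, θ=-0.009, ω=0.163
apply F[10]=+0.745 → step 11: x=-0.031, v=-0.145, θ=-0.006, ω=0.146
apply F[11]=+0.803 → step 12: x=-0.034, v=-0.136, θ=-0.004, ω=0.130
apply F[12]=+0.832 → step 13: x=-0.036, v=-0.127, θ=-0.001, ω=0.115
apply F[13]=+0.839 → step 14: x=-0.039, v=-0.119, θ=0.001, ω=0.100
apply F[14]=+0.832 → step 15: x=-0.041, v=-0.111, θ=0.003, ω=0.087
apply F[15]=+0.814 → step 16: x=-0.043, v=-0.103, θ=0.004, ω=0.075
apply F[16]=+0.790 → step 17: x=-0.045, v=-0.095, θ=0.006, ω=0.064
apply F[17]=+0.761 → step 18: x=-0.047, v=-0.088, θ=0.007, ω=0.054
apply F[18]=+0.730 → step 19: x=-0.049, v=-0.081, θ=0.008, ω=0.045
apply F[19]=+0.699 → step 20: x=-0.050, v=-0.075, θ=0.009, ω=0.037
apply F[20]=+0.667 → step 21: x=-0.052, v=-0.069, θ=0.009, ω=0.030
apply F[21]=+0.635 → step 22: x=-0.053, v=-0.064, θ=0.010, ω=0.024
apply F[22]=+0.605 → step 23: x=-0.054, v=-0.058, θ=0.010, ω=0.018
apply F[23]=+0.575 → step 24: x=-0.055, v=-0.053, θ=0.011, ω=0.013
apply F[24]=+0.547 → step 25: x=-0.056, v=-0.049, θ=0.011, ω=0.009
apply F[25]=+0.521 → step 26: x=-0.057, v=-0.045, θ=0.011, ω=0.006
apply F[26]=+0.495 → step 27: x=-0.058, v=-0.041, θ=0.011, ω=0.002
Max |angle| over trajectory = 0.045 rad; bound = 0.124 → within bound.

Answer: yes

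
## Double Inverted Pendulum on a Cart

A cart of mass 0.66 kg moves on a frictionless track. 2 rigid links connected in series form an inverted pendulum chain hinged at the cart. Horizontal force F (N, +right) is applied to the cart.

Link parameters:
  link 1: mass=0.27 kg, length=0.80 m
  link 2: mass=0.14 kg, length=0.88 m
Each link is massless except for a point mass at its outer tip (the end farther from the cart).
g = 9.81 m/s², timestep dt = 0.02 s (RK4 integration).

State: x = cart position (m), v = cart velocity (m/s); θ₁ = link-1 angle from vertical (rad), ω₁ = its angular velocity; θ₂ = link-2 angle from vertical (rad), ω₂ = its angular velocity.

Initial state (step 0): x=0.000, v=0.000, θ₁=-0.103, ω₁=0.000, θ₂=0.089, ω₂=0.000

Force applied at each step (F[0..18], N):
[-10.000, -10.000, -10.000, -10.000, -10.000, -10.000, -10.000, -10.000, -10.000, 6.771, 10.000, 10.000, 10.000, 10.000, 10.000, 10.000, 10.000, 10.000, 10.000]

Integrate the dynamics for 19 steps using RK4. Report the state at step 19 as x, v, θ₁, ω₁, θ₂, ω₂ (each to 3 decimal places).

Answer: x=-0.527, v=-0.236, θ₁=0.616, ω₁=1.701, θ₂=0.142, ω₂=-0.551

Derivation:
apply F[0]=-10.000 → step 1: x=-0.003, v=-0.289, θ₁=-0.100, ω₁=0.308, θ₂=0.090, ω₂=0.072
apply F[1]=-10.000 → step 2: x=-0.012, v=-0.579, θ₁=-0.091, ω₁=0.620, θ₂=0.092, ω₂=0.141
apply F[2]=-10.000 → step 3: x=-0.026, v=-0.872, θ₁=-0.075, ω₁=0.941, θ₂=0.095, ω₂=0.204
apply F[3]=-10.000 → step 4: x=-0.046, v=-1.167, θ₁=-0.053, ω₁=1.273, θ₂=0.100, ω₂=0.257
apply F[4]=-10.000 → step 5: x=-0.073, v=-1.466, θ₁=-0.024, ω₁=1.622, θ₂=0.106, ω₂=0.299
apply F[5]=-10.000 → step 6: x=-0.105, v=-1.768, θ₁=0.012, ω₁=1.987, θ₂=0.112, ω₂=0.328
apply F[6]=-10.000 → step 7: x=-0.144, v=-2.073, θ₁=0.056, ω₁=2.371, θ₂=0.119, ω₂=0.344
apply F[7]=-10.000 → step 8: x=-0.188, v=-2.379, θ₁=0.107, ω₁=2.770, θ₂=0.126, ω₂=0.349
apply F[8]=-10.000 → step 9: x=-0.239, v=-2.683, θ₁=0.166, ω₁=3.179, θ₂=0.132, ω₂=0.349
apply F[9]=+6.771 → step 10: x=-0.290, v=-2.488, θ₁=0.228, ω₁=2.991, θ₂=0.139, ω₂=0.341
apply F[10]=+10.000 → step 11: x=-0.337, v=-2.205, θ₁=0.285, ω₁=2.721, θ₂=0.146, ω₂=0.315
apply F[11]=+10.000 → step 12: x=-0.379, v=-1.932, θ₁=0.337, ω₁=2.489, θ₂=0.152, ω₂=0.270
apply F[12]=+10.000 → step 13: x=-0.415, v=-1.669, θ₁=0.385, ω₁=2.291, θ₂=0.157, ω₂=0.206
apply F[13]=+10.000 → step 14: x=-0.445, v=-1.415, θ₁=0.429, ω₁=2.126, θ₂=0.160, ω₂=0.122
apply F[14]=+10.000 → step 15: x=-0.471, v=-1.168, θ₁=0.470, ω₁=1.992, θ₂=0.161, ω₂=0.020
apply F[15]=+10.000 → step 16: x=-0.492, v=-0.927, θ₁=0.509, ω₁=1.885, θ₂=0.161, ω₂=-0.099
apply F[16]=+10.000 → step 17: x=-0.508, v=-0.693, θ₁=0.546, ω₁=1.802, θ₂=0.157, ω₂=-0.235
apply F[17]=+10.000 → step 18: x=-0.520, v=-0.463, θ₁=0.581, ω₁=1.742, θ₂=0.151, ω₂=-0.386
apply F[18]=+10.000 → step 19: x=-0.527, v=-0.236, θ₁=0.616, ω₁=1.701, θ₂=0.142, ω₂=-0.551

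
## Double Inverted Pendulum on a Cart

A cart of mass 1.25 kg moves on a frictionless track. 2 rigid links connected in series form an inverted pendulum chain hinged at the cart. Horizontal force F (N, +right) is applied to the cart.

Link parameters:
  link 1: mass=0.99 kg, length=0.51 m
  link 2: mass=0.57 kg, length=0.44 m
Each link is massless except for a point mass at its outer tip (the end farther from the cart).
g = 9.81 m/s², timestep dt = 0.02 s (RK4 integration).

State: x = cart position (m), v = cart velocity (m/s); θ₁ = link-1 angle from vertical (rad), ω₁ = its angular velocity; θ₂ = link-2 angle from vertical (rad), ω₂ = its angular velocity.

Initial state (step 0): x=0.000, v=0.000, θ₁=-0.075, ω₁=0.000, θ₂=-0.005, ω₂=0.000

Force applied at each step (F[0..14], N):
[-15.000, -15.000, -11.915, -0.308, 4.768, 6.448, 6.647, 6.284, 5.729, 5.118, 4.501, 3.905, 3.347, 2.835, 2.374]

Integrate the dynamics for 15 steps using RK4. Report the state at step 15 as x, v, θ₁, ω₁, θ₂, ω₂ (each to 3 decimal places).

Answer: x=-0.071, v=0.112, θ₁=0.046, ω₁=-0.150, θ₂=0.023, ω₂=-0.007

Derivation:
apply F[0]=-15.000 → step 1: x=-0.002, v=-0.221, θ₁=-0.071, ω₁=0.387, θ₂=-0.004, ω₂=0.052
apply F[1]=-15.000 → step 2: x=-0.009, v=-0.444, θ₁=-0.059, ω₁=0.783, θ₂=-0.003, ω₂=0.098
apply F[2]=-11.915 → step 3: x=-0.019, v=-0.622, θ₁=-0.041, ω₁=1.102, θ₂=-0.001, ω₂=0.132
apply F[3]=-0.308 → step 4: x=-0.032, v=-0.620, θ₁=-0.019, ω₁=1.081, θ₂=0.002, ω₂=0.152
apply F[4]=+4.768 → step 5: x=-0.044, v=-0.542, θ₁=0.001, ω₁=0.921, θ₂=0.005, ω₂=0.160
apply F[5]=+6.448 → step 6: x=-0.053, v=-0.441, θ₁=0.018, ω₁=0.728, θ₂=0.009, ω₂=0.158
apply F[6]=+6.647 → step 7: x=-0.061, v=-0.340, θ₁=0.030, ω₁=0.543, θ₂=0.012, ω₂=0.149
apply F[7]=+6.284 → step 8: x=-0.067, v=-0.249, θ₁=0.040, ω₁=0.382, θ₂=0.014, ω₂=0.133
apply F[8]=+5.729 → step 9: x=-0.071, v=-0.167, θ₁=0.046, ω₁=0.246, θ₂=0.017, ω₂=0.114
apply F[9]=+5.118 → step 10: x=-0.074, v=-0.097, θ₁=0.050, ω₁=0.134, θ₂=0.019, ω₂=0.092
apply F[10]=+4.501 → step 11: x=-0.075, v=-0.038, θ₁=0.051, ω₁=0.044, θ₂=0.021, ω₂=0.071
apply F[11]=+3.905 → step 12: x=-0.075, v=0.012, θ₁=0.052, ω₁=-0.027, θ₂=0.022, ω₂=0.049
apply F[12]=+3.347 → step 13: x=-0.075, v=0.053, θ₁=0.050, ω₁=-0.081, θ₂=0.023, ω₂=0.029
apply F[13]=+2.835 → step 14: x=-0.073, v=0.086, θ₁=0.048, ω₁=-0.121, θ₂=0.023, ω₂=0.010
apply F[14]=+2.374 → step 15: x=-0.071, v=0.112, θ₁=0.046, ω₁=-0.150, θ₂=0.023, ω₂=-0.007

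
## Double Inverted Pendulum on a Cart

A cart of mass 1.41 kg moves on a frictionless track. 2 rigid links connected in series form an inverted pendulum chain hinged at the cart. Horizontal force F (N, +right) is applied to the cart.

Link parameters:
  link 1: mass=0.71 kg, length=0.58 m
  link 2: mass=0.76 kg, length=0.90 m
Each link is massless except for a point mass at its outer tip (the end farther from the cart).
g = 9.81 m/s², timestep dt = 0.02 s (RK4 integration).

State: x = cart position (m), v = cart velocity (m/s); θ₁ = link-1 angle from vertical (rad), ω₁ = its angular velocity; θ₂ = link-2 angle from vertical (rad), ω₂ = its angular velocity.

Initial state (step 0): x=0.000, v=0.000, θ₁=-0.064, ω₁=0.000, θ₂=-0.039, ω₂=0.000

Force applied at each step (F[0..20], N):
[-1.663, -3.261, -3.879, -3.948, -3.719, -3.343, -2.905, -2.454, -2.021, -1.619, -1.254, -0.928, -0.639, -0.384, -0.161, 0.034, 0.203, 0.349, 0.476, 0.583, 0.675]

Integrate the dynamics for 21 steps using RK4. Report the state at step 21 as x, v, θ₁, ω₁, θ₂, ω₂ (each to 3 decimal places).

apply F[0]=-1.663 → step 1: x=-0.000, v=-0.010, θ₁=-0.064, ω₁=-0.013, θ₂=-0.039, ω₂=0.011
apply F[1]=-3.261 → step 2: x=-0.001, v=-0.044, θ₁=-0.064, ω₁=0.013, θ₂=-0.039, ω₂=0.023
apply F[2]=-3.879 → step 3: x=-0.002, v=-0.085, θ₁=-0.063, ω₁=0.054, θ₂=-0.038, ω₂=0.035
apply F[3]=-3.948 → step 4: x=-0.004, v=-0.128, θ₁=-0.062, ω₁=0.098, θ₂=-0.037, ω₂=0.046
apply F[4]=-3.719 → step 5: x=-0.007, v=-0.169, θ₁=-0.060, ω₁=0.138, θ₂=-0.036, ω₂=0.057
apply F[5]=-3.343 → step 6: x=-0.011, v=-0.204, θ₁=-0.056, ω₁=0.171, θ₂=-0.035, ω₂=0.067
apply F[6]=-2.905 → step 7: x=-0.015, v=-0.234, θ₁=-0.053, ω₁=0.196, θ₂=-0.033, ω₂=0.077
apply F[7]=-2.454 → step 8: x=-0.020, v=-0.258, θ₁=-0.049, ω₁=0.215, θ₂=-0.032, ω₂=0.085
apply F[8]=-2.021 → step 9: x=-0.025, v=-0.278, θ₁=-0.044, ω₁=0.226, θ₂=-0.030, ω₂=0.092
apply F[9]=-1.619 → step 10: x=-0.031, v=-0.292, θ₁=-0.040, ω₁=0.232, θ₂=-0.028, ω₂=0.098
apply F[10]=-1.254 → step 11: x=-0.037, v=-0.302, θ₁=-0.035, ω₁=0.233, θ₂=-0.026, ω₂=0.102
apply F[11]=-0.928 → step 12: x=-0.043, v=-0.309, θ₁=-0.030, ω₁=0.231, θ₂=-0.024, ω₂=0.106
apply F[12]=-0.639 → step 13: x=-0.049, v=-0.312, θ₁=-0.026, ω₁=0.225, θ₂=-0.022, ω₂=0.108
apply F[13]=-0.384 → step 14: x=-0.056, v=-0.313, θ₁=-0.021, ω₁=0.217, θ₂=-0.020, ω₂=0.109
apply F[14]=-0.161 → step 15: x=-0.062, v=-0.311, θ₁=-0.017, ω₁=0.207, θ₂=-0.018, ω₂=0.110
apply F[15]=+0.034 → step 16: x=-0.068, v=-0.307, θ₁=-0.013, ω₁=0.196, θ₂=-0.015, ω₂=0.109
apply F[16]=+0.203 → step 17: x=-0.074, v=-0.302, θ₁=-0.009, ω₁=0.185, θ₂=-0.013, ω₂=0.108
apply F[17]=+0.349 → step 18: x=-0.080, v=-0.296, θ₁=-0.006, ω₁=0.173, θ₂=-0.011, ω₂=0.106
apply F[18]=+0.476 → step 19: x=-0.086, v=-0.288, θ₁=-0.003, ω₁=0.160, θ₂=-0.009, ω₂=0.103
apply F[19]=+0.583 → step 20: x=-0.092, v=-0.280, θ₁=0.001, ω₁=0.148, θ₂=-0.007, ω₂=0.100
apply F[20]=+0.675 → step 21: x=-0.097, v=-0.270, θ₁=0.003, ω₁=0.136, θ₂=-0.005, ω₂=0.096

Answer: x=-0.097, v=-0.270, θ₁=0.003, ω₁=0.136, θ₂=-0.005, ω₂=0.096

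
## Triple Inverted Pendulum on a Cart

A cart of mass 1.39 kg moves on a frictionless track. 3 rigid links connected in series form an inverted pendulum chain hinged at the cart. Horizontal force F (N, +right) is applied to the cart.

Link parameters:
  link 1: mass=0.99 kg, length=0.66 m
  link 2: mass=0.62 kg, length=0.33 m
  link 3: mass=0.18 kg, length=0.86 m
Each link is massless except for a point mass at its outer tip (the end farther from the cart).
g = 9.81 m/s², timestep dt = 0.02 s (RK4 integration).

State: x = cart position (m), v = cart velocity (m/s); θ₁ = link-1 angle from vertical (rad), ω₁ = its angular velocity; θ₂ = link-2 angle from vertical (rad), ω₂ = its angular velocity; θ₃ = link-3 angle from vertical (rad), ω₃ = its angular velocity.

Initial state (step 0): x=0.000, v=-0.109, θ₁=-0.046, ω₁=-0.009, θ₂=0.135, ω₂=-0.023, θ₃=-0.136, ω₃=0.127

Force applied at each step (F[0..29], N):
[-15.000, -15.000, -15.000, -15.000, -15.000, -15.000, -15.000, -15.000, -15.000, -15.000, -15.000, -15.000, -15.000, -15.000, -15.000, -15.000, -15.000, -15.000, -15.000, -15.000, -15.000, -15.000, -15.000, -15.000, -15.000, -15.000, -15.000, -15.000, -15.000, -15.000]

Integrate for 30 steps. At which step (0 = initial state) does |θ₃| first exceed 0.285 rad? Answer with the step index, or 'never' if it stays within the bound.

Answer: 29

Derivation:
apply F[0]=-15.000 → step 1: x=-0.004, v=-0.313, θ₁=-0.044, ω₁=0.244, θ₂=0.137, ω₂=0.216, θ₃=-0.134, ω₃=0.050
apply F[1]=-15.000 → step 2: x=-0.013, v=-0.519, θ₁=-0.036, ω₁=0.502, θ₂=0.144, ω₂=0.451, θ₃=-0.134, ω₃=-0.027
apply F[2]=-15.000 → step 3: x=-0.025, v=-0.727, θ₁=-0.024, ω₁=0.769, θ₂=0.155, ω₂=0.679, θ₃=-0.135, ω₃=-0.104
apply F[3]=-15.000 → step 4: x=-0.042, v=-0.940, θ₁=-0.005, ω₁=1.049, θ₂=0.171, ω₂=0.896, θ₃=-0.138, ω₃=-0.180
apply F[4]=-15.000 → step 5: x=-0.063, v=-1.157, θ₁=0.019, ω₁=1.346, θ₂=0.191, ω₂=1.096, θ₃=-0.143, ω₃=-0.255
apply F[5]=-15.000 → step 6: x=-0.088, v=-1.379, θ₁=0.049, ω₁=1.664, θ₂=0.214, ω₂=1.272, θ₃=-0.148, ω₃=-0.326
apply F[6]=-15.000 → step 7: x=-0.118, v=-1.605, θ₁=0.085, ω₁=2.003, θ₂=0.241, ω₂=1.417, θ₃=-0.155, ω₃=-0.389
apply F[7]=-15.000 → step 8: x=-0.152, v=-1.835, θ₁=0.129, ω₁=2.364, θ₂=0.271, ω₂=1.524, θ₃=-0.164, ω₃=-0.441
apply F[8]=-15.000 → step 9: x=-0.191, v=-2.063, θ₁=0.180, ω₁=2.743, θ₂=0.302, ω₂=1.587, θ₃=-0.173, ω₃=-0.475
apply F[9]=-15.000 → step 10: x=-0.235, v=-2.284, θ₁=0.239, ω₁=3.131, θ₂=0.334, ω₂=1.605, θ₃=-0.183, ω₃=-0.485
apply F[10]=-15.000 → step 11: x=-0.282, v=-2.493, θ₁=0.305, ω₁=3.518, θ₂=0.366, ω₂=1.585, θ₃=-0.192, ω₃=-0.463
apply F[11]=-15.000 → step 12: x=-0.334, v=-2.681, θ₁=0.379, ω₁=3.889, θ₂=0.397, ω₂=1.542, θ₃=-0.201, ω₃=-0.405
apply F[12]=-15.000 → step 13: x=-0.390, v=-2.841, θ₁=0.461, ω₁=4.230, θ₂=0.428, ω₂=1.501, θ₃=-0.208, ω₃=-0.311
apply F[13]=-15.000 → step 14: x=-0.448, v=-2.968, θ₁=0.548, ω₁=4.532, θ₂=0.457, ω₂=1.489, θ₃=-0.213, ω₃=-0.181
apply F[14]=-15.000 → step 15: x=-0.508, v=-3.060, θ₁=0.642, ω₁=4.788, θ₂=0.488, ω₂=1.532, θ₃=-0.215, ω₃=-0.021
apply F[15]=-15.000 → step 16: x=-0.570, v=-3.117, θ₁=0.739, ω₁=5.002, θ₂=0.519, ω₂=1.648, θ₃=-0.214, ω₃=0.162
apply F[16]=-15.000 → step 17: x=-0.632, v=-3.142, θ₁=0.841, ω₁=5.179, θ₂=0.554, ω₂=1.848, θ₃=-0.209, ω₃=0.365
apply F[17]=-15.000 → step 18: x=-0.695, v=-3.138, θ₁=0.946, ω₁=5.327, θ₂=0.594, ω₂=2.134, θ₃=-0.199, ω₃=0.582
apply F[18]=-15.000 → step 19: x=-0.758, v=-3.107, θ₁=1.054, ω₁=5.455, θ₂=0.640, ω₂=2.503, θ₃=-0.185, ω₃=0.814
apply F[19]=-15.000 → step 20: x=-0.819, v=-3.052, θ₁=1.165, ω₁=5.567, θ₂=0.694, ω₂=2.951, θ₃=-0.166, ω₃=1.061
apply F[20]=-15.000 → step 21: x=-0.880, v=-2.973, θ₁=1.277, ω₁=5.671, θ₂=0.758, ω₂=3.473, θ₃=-0.143, ω₃=1.330
apply F[21]=-15.000 → step 22: x=-0.938, v=-2.871, θ₁=1.391, ω₁=5.769, θ₂=0.834, ω₂=4.061, θ₃=-0.113, ω₃=1.625
apply F[22]=-15.000 → step 23: x=-0.994, v=-2.747, θ₁=1.508, ω₁=5.863, θ₂=0.921, ω₂=4.711, θ₃=-0.077, ω₃=1.958
apply F[23]=-15.000 → step 24: x=-1.048, v=-2.599, θ₁=1.626, ω₁=5.955, θ₂=1.022, ω₂=5.419, θ₃=-0.034, ω₃=2.340
apply F[24]=-15.000 → step 25: x=-1.098, v=-2.426, θ₁=1.746, ω₁=6.046, θ₂=1.138, ω₂=6.178, θ₃=0.017, ω₃=2.788
apply F[25]=-15.000 → step 26: x=-1.145, v=-2.227, θ₁=1.868, ω₁=6.136, θ₂=1.270, ω₂=6.985, θ₃=0.078, ω₃=3.319
apply F[26]=-15.000 → step 27: x=-1.187, v=-2.000, θ₁=1.991, ω₁=6.230, θ₂=1.418, ω₂=7.829, θ₃=0.150, ω₃=3.958
apply F[27]=-15.000 → step 28: x=-1.225, v=-1.743, θ₁=2.117, ω₁=6.331, θ₂=1.583, ω₂=8.696, θ₃=0.237, ω₃=4.730
apply F[28]=-15.000 → step 29: x=-1.257, v=-1.455, θ₁=2.245, ω₁=6.447, θ₂=1.766, ω₂=9.555, θ₃=0.340, ω₃=5.665
apply F[29]=-15.000 → step 30: x=-1.283, v=-1.140, θ₁=2.375, ω₁=6.591, θ₂=1.965, ω₂=10.351, θ₃=0.465, ω₃=6.792
|θ₃| = 0.340 > 0.285 first at step 29.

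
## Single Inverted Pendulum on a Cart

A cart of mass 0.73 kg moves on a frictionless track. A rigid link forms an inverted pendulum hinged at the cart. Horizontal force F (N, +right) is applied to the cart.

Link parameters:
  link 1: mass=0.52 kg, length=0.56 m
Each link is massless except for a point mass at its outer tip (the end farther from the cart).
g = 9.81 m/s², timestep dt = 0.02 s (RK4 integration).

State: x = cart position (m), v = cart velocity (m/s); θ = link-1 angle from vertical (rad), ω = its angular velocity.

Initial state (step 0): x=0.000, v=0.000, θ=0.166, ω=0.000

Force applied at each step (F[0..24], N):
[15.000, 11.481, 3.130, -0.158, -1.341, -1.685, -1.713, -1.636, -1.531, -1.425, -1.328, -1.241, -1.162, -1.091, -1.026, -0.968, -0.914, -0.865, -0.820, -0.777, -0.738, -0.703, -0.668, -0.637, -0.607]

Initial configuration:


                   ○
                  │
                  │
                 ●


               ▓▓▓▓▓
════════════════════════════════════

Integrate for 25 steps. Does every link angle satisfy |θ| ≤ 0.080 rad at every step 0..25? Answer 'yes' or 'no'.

apply F[0]=+15.000 → step 1: x=0.004, v=0.381, θ=0.160, ω=-0.615
apply F[1]=+11.481 → step 2: x=0.014, v=0.671, θ=0.143, ω=-1.073
apply F[2]=+3.130 → step 3: x=0.028, v=0.739, θ=0.121, ω=-1.147
apply F[3]=-0.158 → step 4: x=0.043, v=0.721, θ=0.099, ω=-1.076
apply F[4]=-1.341 → step 5: x=0.057, v=0.673, θ=0.078, ω=-0.960
apply F[5]=-1.685 → step 6: x=0.070, v=0.618, θ=0.060, ω=-0.838
apply F[6]=-1.713 → step 7: x=0.082, v=0.564, θ=0.045, ω=-0.723
apply F[7]=-1.636 → step 8: x=0.092, v=0.514, θ=0.031, ω=-0.621
apply F[8]=-1.531 → step 9: x=0.102, v=0.468, θ=0.020, ω=-0.531
apply F[9]=-1.425 → step 10: x=0.111, v=0.427, θ=0.010, ω=-0.453
apply F[10]=-1.328 → step 11: x=0.119, v=0.390, θ=0.002, ω=-0.384
apply F[11]=-1.241 → step 12: x=0.127, v=0.356, θ=-0.005, ω=-0.325
apply F[12]=-1.162 → step 13: x=0.134, v=0.326, θ=-0.011, ω=-0.273
apply F[13]=-1.091 → step 14: x=0.140, v=0.298, θ=-0.016, ω=-0.228
apply F[14]=-1.026 → step 15: x=0.146, v=0.272, θ=-0.021, ω=-0.189
apply F[15]=-0.968 → step 16: x=0.151, v=0.249, θ=-0.024, ω=-0.155
apply F[16]=-0.914 → step 17: x=0.156, v=0.228, θ=-0.027, ω=-0.126
apply F[17]=-0.865 → step 18: x=0.160, v=0.208, θ=-0.029, ω=-0.100
apply F[18]=-0.820 → step 19: x=0.164, v=0.190, θ=-0.031, ω=-0.078
apply F[19]=-0.777 → step 20: x=0.168, v=0.173, θ=-0.032, ω=-0.059
apply F[20]=-0.738 → step 21: x=0.171, v=0.157, θ=-0.033, ω=-0.043
apply F[21]=-0.703 → step 22: x=0.174, v=0.142, θ=-0.034, ω=-0.029
apply F[22]=-0.668 → step 23: x=0.177, v=0.129, θ=-0.034, ω=-0.017
apply F[23]=-0.637 → step 24: x=0.179, v=0.116, θ=-0.035, ω=-0.006
apply F[24]=-0.607 → step 25: x=0.181, v=0.105, θ=-0.035, ω=0.003
Max |angle| over trajectory = 0.166 rad; bound = 0.080 → exceeded.

Answer: no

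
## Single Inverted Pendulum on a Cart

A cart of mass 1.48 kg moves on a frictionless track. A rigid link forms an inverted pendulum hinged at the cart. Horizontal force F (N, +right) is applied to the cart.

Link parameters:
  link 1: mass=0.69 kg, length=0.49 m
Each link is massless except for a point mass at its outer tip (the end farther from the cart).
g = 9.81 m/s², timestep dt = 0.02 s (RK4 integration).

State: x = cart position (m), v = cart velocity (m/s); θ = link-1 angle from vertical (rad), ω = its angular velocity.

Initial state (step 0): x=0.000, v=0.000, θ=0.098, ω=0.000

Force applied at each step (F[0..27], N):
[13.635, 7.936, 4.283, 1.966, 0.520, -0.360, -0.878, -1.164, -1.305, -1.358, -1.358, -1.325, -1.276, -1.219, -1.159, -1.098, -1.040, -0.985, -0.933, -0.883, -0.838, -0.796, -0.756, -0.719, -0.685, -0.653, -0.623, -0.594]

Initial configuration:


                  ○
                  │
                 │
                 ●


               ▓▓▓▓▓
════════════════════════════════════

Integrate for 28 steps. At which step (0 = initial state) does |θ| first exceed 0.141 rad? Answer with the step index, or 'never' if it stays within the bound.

apply F[0]=+13.635 → step 1: x=0.002, v=0.175, θ=0.095, ω=-0.316
apply F[1]=+7.936 → step 2: x=0.006, v=0.273, θ=0.087, ω=-0.480
apply F[2]=+4.283 → step 3: x=0.012, v=0.324, θ=0.077, ω=-0.550
apply F[3]=+1.966 → step 4: x=0.019, v=0.344, θ=0.065, ω=-0.562
apply F[4]=+0.520 → step 5: x=0.026, v=0.345, θ=0.054, ω=-0.542
apply F[5]=-0.360 → step 6: x=0.033, v=0.336, θ=0.044, ω=-0.503
apply F[6]=-0.878 → step 7: x=0.039, v=0.321, θ=0.034, ω=-0.456
apply F[7]=-1.164 → step 8: x=0.045, v=0.302, θ=0.026, ω=-0.406
apply F[8]=-1.305 → step 9: x=0.051, v=0.283, θ=0.018, ω=-0.358
apply F[9]=-1.358 → step 10: x=0.057, v=0.263, θ=0.012, ω=-0.312
apply F[10]=-1.358 → step 11: x=0.062, v=0.244, θ=0.006, ω=-0.269
apply F[11]=-1.325 → step 12: x=0.066, v=0.226, θ=0.001, ω=-0.231
apply F[12]=-1.276 → step 13: x=0.071, v=0.209, θ=-0.004, ω=-0.196
apply F[13]=-1.219 → step 14: x=0.075, v=0.193, θ=-0.007, ω=-0.166
apply F[14]=-1.159 → step 15: x=0.079, v=0.178, θ=-0.010, ω=-0.139
apply F[15]=-1.098 → step 16: x=0.082, v=0.164, θ=-0.013, ω=-0.116
apply F[16]=-1.040 → step 17: x=0.085, v=0.151, θ=-0.015, ω=-0.095
apply F[17]=-0.985 → step 18: x=0.088, v=0.139, θ=-0.017, ω=-0.077
apply F[18]=-0.933 → step 19: x=0.091, v=0.128, θ=-0.018, ω=-0.062
apply F[19]=-0.883 → step 20: x=0.093, v=0.118, θ=-0.019, ω=-0.048
apply F[20]=-0.838 → step 21: x=0.095, v=0.109, θ=-0.020, ω=-0.036
apply F[21]=-0.796 → step 22: x=0.097, v=0.100, θ=-0.021, ω=-0.026
apply F[22]=-0.756 → step 23: x=0.099, v=0.091, θ=-0.021, ω=-0.018
apply F[23]=-0.719 → step 24: x=0.101, v=0.084, θ=-0.021, ω=-0.010
apply F[24]=-0.685 → step 25: x=0.103, v=0.076, θ=-0.021, ω=-0.004
apply F[25]=-0.653 → step 26: x=0.104, v=0.069, θ=-0.021, ω=0.001
apply F[26]=-0.623 → step 27: x=0.106, v=0.063, θ=-0.021, ω=0.006
apply F[27]=-0.594 → step 28: x=0.107, v=0.057, θ=-0.021, ω=0.010
max |θ| = 0.098 ≤ 0.141 over all 29 states.

Answer: never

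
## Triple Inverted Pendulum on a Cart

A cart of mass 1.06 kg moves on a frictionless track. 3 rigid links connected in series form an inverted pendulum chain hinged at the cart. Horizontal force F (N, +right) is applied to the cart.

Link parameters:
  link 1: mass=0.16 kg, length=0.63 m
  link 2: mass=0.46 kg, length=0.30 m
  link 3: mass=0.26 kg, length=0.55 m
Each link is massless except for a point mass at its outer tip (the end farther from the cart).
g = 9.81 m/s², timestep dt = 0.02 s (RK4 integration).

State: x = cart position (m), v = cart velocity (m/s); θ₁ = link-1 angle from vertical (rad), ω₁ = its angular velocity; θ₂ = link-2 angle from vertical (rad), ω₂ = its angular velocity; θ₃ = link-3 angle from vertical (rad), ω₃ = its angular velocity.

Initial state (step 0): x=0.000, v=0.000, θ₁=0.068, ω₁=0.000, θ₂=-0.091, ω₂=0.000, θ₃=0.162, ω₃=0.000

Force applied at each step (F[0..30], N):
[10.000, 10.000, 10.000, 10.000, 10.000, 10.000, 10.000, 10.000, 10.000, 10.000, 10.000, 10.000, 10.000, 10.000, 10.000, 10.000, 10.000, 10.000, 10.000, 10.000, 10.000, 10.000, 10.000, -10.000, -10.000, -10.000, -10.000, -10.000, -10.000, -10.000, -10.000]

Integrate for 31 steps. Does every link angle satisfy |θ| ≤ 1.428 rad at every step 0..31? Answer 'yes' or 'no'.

Answer: no

Derivation:
apply F[0]=+10.000 → step 1: x=0.002, v=0.178, θ₁=0.067, ω₁=-0.059, θ₂=-0.097, ω₂=-0.613, θ₃=0.163, ω₃=0.128
apply F[1]=+10.000 → step 2: x=0.007, v=0.358, θ₁=0.066, ω₁=-0.114, θ₂=-0.116, ω₂=-1.243, θ₃=0.167, ω₃=0.257
apply F[2]=+10.000 → step 3: x=0.016, v=0.538, θ₁=0.063, ω₁=-0.166, θ₂=-0.147, ω₂=-1.897, θ₃=0.174, ω₃=0.386
apply F[3]=+10.000 → step 4: x=0.029, v=0.719, θ₁=0.059, ω₁=-0.222, θ₂=-0.192, ω₂=-2.565, θ₃=0.183, ω₃=0.513
apply F[4]=+10.000 → step 5: x=0.045, v=0.902, θ₁=0.054, ω₁=-0.296, θ₂=-0.250, ω₂=-3.222, θ₃=0.194, ω₃=0.628
apply F[5]=+10.000 → step 6: x=0.065, v=1.087, θ₁=0.047, ω₁=-0.405, θ₂=-0.320, ω₂=-3.832, θ₃=0.208, ω₃=0.723
apply F[6]=+10.000 → step 7: x=0.088, v=1.273, θ₁=0.037, ω₁=-0.564, θ₂=-0.402, ω₂=-4.366, θ₃=0.223, ω₃=0.791
apply F[7]=+10.000 → step 8: x=0.116, v=1.460, θ₁=0.024, ω₁=-0.783, θ₂=-0.494, ω₂=-4.809, θ₃=0.239, ω₃=0.829
apply F[8]=+10.000 → step 9: x=0.147, v=1.649, θ₁=0.006, ω₁=-1.065, θ₂=-0.594, ω₂=-5.160, θ₃=0.256, ω₃=0.835
apply F[9]=+10.000 → step 10: x=0.182, v=1.837, θ₁=-0.019, ω₁=-1.408, θ₂=-0.700, ω₂=-5.424, θ₃=0.272, ω₃=0.813
apply F[10]=+10.000 → step 11: x=0.220, v=2.027, θ₁=-0.051, ω₁=-1.811, θ₂=-0.810, ω₂=-5.600, θ₃=0.288, ω₃=0.765
apply F[11]=+10.000 → step 12: x=0.263, v=2.216, θ₁=-0.092, ω₁=-2.270, θ₂=-0.923, ω₂=-5.683, θ₃=0.303, ω₃=0.695
apply F[12]=+10.000 → step 13: x=0.309, v=2.404, θ₁=-0.142, ω₁=-2.779, θ₂=-1.037, ω₂=-5.656, θ₃=0.316, ω₃=0.607
apply F[13]=+10.000 → step 14: x=0.359, v=2.592, θ₁=-0.203, ω₁=-3.333, θ₂=-1.149, ω₂=-5.493, θ₃=0.327, ω₃=0.504
apply F[14]=+10.000 → step 15: x=0.413, v=2.776, θ₁=-0.276, ω₁=-3.923, θ₂=-1.256, ω₂=-5.158, θ₃=0.336, ω₃=0.392
apply F[15]=+10.000 → step 16: x=0.470, v=2.955, θ₁=-0.360, ω₁=-4.540, θ₂=-1.354, ω₂=-4.608, θ₃=0.342, ω₃=0.273
apply F[16]=+10.000 → step 17: x=0.531, v=3.126, θ₁=-0.458, ω₁=-5.179, θ₂=-1.438, ω₂=-3.798, θ₃=0.347, ω₃=0.148
apply F[17]=+10.000 → step 18: x=0.595, v=3.284, θ₁=-0.568, ω₁=-5.846, θ₂=-1.504, ω₂=-2.676, θ₃=0.348, ω₃=0.008
apply F[18]=+10.000 → step 19: x=0.662, v=3.420, θ₁=-0.692, ω₁=-6.568, θ₂=-1.543, ω₂=-1.177, θ₃=0.347, ω₃=-0.169
apply F[19]=+10.000 → step 20: x=0.731, v=3.518, θ₁=-0.831, ω₁=-7.410, θ₂=-1.547, ω₂=0.800, θ₃=0.341, ω₃=-0.446
apply F[20]=+10.000 → step 21: x=0.802, v=3.538, θ₁=-0.990, ω₁=-8.476, θ₂=-1.507, ω₂=3.396, θ₃=0.327, ω₃=-0.978
apply F[21]=+10.000 → step 22: x=0.872, v=3.383, θ₁=-1.172, ω₁=-9.710, θ₂=-1.408, ω₂=6.361, θ₃=0.298, ω₃=-2.150
apply F[22]=+10.000 → step 23: x=0.936, v=2.996, θ₁=-1.373, ω₁=-10.141, θ₂=-1.266, ω₂=7.281, θ₃=0.235, ω₃=-4.154
apply F[23]=-10.000 → step 24: x=0.990, v=2.412, θ₁=-1.570, ω₁=-9.503, θ₂=-1.136, ω₂=5.467, θ₃=0.138, ω₃=-5.453
apply F[24]=-10.000 → step 25: x=1.033, v=1.979, θ₁=-1.753, ω₁=-8.900, θ₂=-1.050, ω₂=3.163, θ₃=0.021, ω₃=-6.128
apply F[25]=-10.000 → step 26: x=1.069, v=1.624, θ₁=-1.927, ω₁=-8.561, θ₂=-1.009, ω₂=0.983, θ₃=-0.105, ω₃=-6.492
apply F[26]=-10.000 → step 27: x=1.098, v=1.304, θ₁=-2.097, ω₁=-8.402, θ₂=-1.011, ω₂=-1.192, θ₃=-0.238, ω₃=-6.722
apply F[27]=-10.000 → step 28: x=1.121, v=1.002, θ₁=-2.264, ω₁=-8.310, θ₂=-1.057, ω₂=-3.492, θ₃=-0.374, ω₃=-6.902
apply F[28]=-10.000 → step 29: x=1.139, v=0.713, θ₁=-2.429, ω₁=-8.156, θ₂=-1.151, ω₂=-5.956, θ₃=-0.514, ω₃=-7.081
apply F[29]=-10.000 → step 30: x=1.150, v=0.438, θ₁=-2.589, ω₁=-7.788, θ₂=-1.296, ω₂=-8.525, θ₃=-0.657, ω₃=-7.303
apply F[30]=-10.000 → step 31: x=1.156, v=0.180, θ₁=-2.738, ω₁=-7.043, θ₂=-1.492, ω₂=-11.088, θ₃=-0.806, ω₃=-7.623
Max |angle| over trajectory = 2.738 rad; bound = 1.428 → exceeded.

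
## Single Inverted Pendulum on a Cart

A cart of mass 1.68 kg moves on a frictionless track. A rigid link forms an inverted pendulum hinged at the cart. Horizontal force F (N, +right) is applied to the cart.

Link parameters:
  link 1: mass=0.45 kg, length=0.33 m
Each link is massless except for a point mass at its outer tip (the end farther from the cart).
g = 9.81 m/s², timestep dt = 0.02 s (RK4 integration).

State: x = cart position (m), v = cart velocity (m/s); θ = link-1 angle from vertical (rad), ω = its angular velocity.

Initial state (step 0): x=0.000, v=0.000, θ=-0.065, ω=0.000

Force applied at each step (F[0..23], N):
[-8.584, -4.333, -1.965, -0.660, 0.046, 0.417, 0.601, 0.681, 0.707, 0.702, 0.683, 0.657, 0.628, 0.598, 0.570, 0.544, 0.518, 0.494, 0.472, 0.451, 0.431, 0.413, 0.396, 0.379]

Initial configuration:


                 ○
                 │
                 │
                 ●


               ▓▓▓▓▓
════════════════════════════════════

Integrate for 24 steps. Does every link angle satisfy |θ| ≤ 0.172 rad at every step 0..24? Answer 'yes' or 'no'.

apply F[0]=-8.584 → step 1: x=-0.001, v=-0.099, θ=-0.062, ω=0.260
apply F[1]=-4.333 → step 2: x=-0.003, v=-0.147, θ=-0.056, ω=0.372
apply F[2]=-1.965 → step 3: x=-0.007, v=-0.168, θ=-0.048, ω=0.403
apply F[3]=-0.660 → step 4: x=-0.010, v=-0.173, θ=-0.040, ω=0.393
apply F[4]=+0.046 → step 5: x=-0.013, v=-0.171, θ=-0.033, ω=0.364
apply F[5]=+0.417 → step 6: x=-0.017, v=-0.164, θ=-0.026, ω=0.327
apply F[6]=+0.601 → step 7: x=-0.020, v=-0.156, θ=-0.020, ω=0.288
apply F[7]=+0.681 → step 8: x=-0.023, v=-0.147, θ=-0.014, ω=0.251
apply F[8]=+0.707 → step 9: x=-0.026, v=-0.138, θ=-0.010, ω=0.216
apply F[9]=+0.702 → step 10: x=-0.029, v=-0.129, θ=-0.006, ω=0.185
apply F[10]=+0.683 → step 11: x=-0.031, v=-0.121, θ=-0.002, ω=0.158
apply F[11]=+0.657 → step 12: x=-0.033, v=-0.113, θ=0.001, ω=0.133
apply F[12]=+0.628 → step 13: x=-0.036, v=-0.106, θ=0.003, ω=0.112
apply F[13]=+0.598 → step 14: x=-0.038, v=-0.099, θ=0.005, ω=0.094
apply F[14]=+0.570 → step 15: x=-0.040, v=-0.092, θ=0.007, ω=0.078
apply F[15]=+0.544 → step 16: x=-0.041, v=-0.086, θ=0.008, ω=0.064
apply F[16]=+0.518 → step 17: x=-0.043, v=-0.081, θ=0.009, ω=0.052
apply F[17]=+0.494 → step 18: x=-0.045, v=-0.075, θ=0.010, ω=0.041
apply F[18]=+0.472 → step 19: x=-0.046, v=-0.070, θ=0.011, ω=0.033
apply F[19]=+0.451 → step 20: x=-0.047, v=-0.065, θ=0.012, ω=0.025
apply F[20]=+0.431 → step 21: x=-0.049, v=-0.061, θ=0.012, ω=0.018
apply F[21]=+0.413 → step 22: x=-0.050, v=-0.057, θ=0.012, ω=0.013
apply F[22]=+0.396 → step 23: x=-0.051, v=-0.052, θ=0.013, ω=0.008
apply F[23]=+0.379 → step 24: x=-0.052, v=-0.049, θ=0.013, ω=0.004
Max |angle| over trajectory = 0.065 rad; bound = 0.172 → within bound.

Answer: yes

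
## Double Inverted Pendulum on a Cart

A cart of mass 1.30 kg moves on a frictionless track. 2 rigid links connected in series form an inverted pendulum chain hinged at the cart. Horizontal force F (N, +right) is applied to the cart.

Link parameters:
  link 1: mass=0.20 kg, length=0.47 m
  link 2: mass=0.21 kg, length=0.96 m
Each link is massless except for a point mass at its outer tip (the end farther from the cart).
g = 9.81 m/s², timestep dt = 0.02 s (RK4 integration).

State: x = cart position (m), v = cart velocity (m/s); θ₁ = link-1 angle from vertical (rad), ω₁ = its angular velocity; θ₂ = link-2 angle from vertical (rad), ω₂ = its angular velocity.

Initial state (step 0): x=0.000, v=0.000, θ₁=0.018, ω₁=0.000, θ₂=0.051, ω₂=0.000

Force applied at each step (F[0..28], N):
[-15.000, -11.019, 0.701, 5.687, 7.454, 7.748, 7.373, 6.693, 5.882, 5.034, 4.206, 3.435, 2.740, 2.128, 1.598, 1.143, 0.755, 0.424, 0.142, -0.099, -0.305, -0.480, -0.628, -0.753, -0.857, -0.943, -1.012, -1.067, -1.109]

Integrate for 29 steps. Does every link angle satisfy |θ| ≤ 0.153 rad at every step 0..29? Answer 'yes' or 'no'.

apply F[0]=-15.000 → step 1: x=-0.002, v=-0.232, θ₁=0.023, ω₁=0.488, θ₂=0.051, ω₂=0.013
apply F[1]=-11.019 → step 2: x=-0.009, v=-0.403, θ₁=0.036, ω₁=0.855, θ₂=0.051, ω₂=0.022
apply F[2]=+0.701 → step 3: x=-0.017, v=-0.395, θ₁=0.053, ω₁=0.854, θ₂=0.052, ω₂=0.025
apply F[3]=+5.687 → step 4: x=-0.024, v=-0.311, θ₁=0.069, ω₁=0.706, θ₂=0.052, ω₂=0.021
apply F[4]=+7.454 → step 5: x=-0.029, v=-0.201, θ₁=0.081, ω₁=0.514, θ₂=0.053, ω₂=0.011
apply F[5]=+7.748 → step 6: x=-0.032, v=-0.088, θ₁=0.089, ω₁=0.323, θ₂=0.053, ω₂=-0.003
apply F[6]=+7.373 → step 7: x=-0.032, v=0.020, θ₁=0.094, ω₁=0.152, θ₂=0.053, ω₂=-0.020
apply F[7]=+6.693 → step 8: x=-0.031, v=0.117, θ₁=0.096, ω₁=0.006, θ₂=0.052, ω₂=-0.039
apply F[8]=+5.882 → step 9: x=-0.028, v=0.201, θ₁=0.095, ω₁=-0.113, θ₂=0.051, ω₂=-0.058
apply F[9]=+5.034 → step 10: x=-0.023, v=0.273, θ₁=0.092, ω₁=-0.206, θ₂=0.050, ω₂=-0.077
apply F[10]=+4.206 → step 11: x=-0.017, v=0.332, θ₁=0.087, ω₁=-0.276, θ₂=0.048, ω₂=-0.094
apply F[11]=+3.435 → step 12: x=-0.010, v=0.379, θ₁=0.081, ω₁=-0.326, θ₂=0.046, ω₂=-0.109
apply F[12]=+2.740 → step 13: x=-0.002, v=0.417, θ₁=0.074, ω₁=-0.359, θ₂=0.044, ω₂=-0.123
apply F[13]=+2.128 → step 14: x=0.007, v=0.445, θ₁=0.066, ω₁=-0.378, θ₂=0.041, ω₂=-0.135
apply F[14]=+1.598 → step 15: x=0.016, v=0.466, θ₁=0.059, ω₁=-0.386, θ₂=0.038, ω₂=-0.144
apply F[15]=+1.143 → step 16: x=0.025, v=0.480, θ₁=0.051, ω₁=-0.385, θ₂=0.035, ω₂=-0.152
apply F[16]=+0.755 → step 17: x=0.035, v=0.489, θ₁=0.044, ω₁=-0.378, θ₂=0.032, ω₂=-0.158
apply F[17]=+0.424 → step 18: x=0.045, v=0.493, θ₁=0.036, ω₁=-0.366, θ₂=0.029, ω₂=-0.161
apply F[18]=+0.142 → step 19: x=0.055, v=0.493, θ₁=0.029, ω₁=-0.350, θ₂=0.026, ω₂=-0.164
apply F[19]=-0.099 → step 20: x=0.064, v=0.490, θ₁=0.022, ω₁=-0.333, θ₂=0.022, ω₂=-0.164
apply F[20]=-0.305 → step 21: x=0.074, v=0.484, θ₁=0.016, ω₁=-0.313, θ₂=0.019, ω₂=-0.163
apply F[21]=-0.480 → step 22: x=0.084, v=0.476, θ₁=0.010, ω₁=-0.293, θ₂=0.016, ω₂=-0.161
apply F[22]=-0.628 → step 23: x=0.093, v=0.466, θ₁=0.004, ω₁=-0.272, θ₂=0.013, ω₂=-0.158
apply F[23]=-0.753 → step 24: x=0.102, v=0.454, θ₁=-0.001, ω₁=-0.251, θ₂=0.010, ω₂=-0.154
apply F[24]=-0.857 → step 25: x=0.111, v=0.441, θ₁=-0.006, ω₁=-0.230, θ₂=0.007, ω₂=-0.149
apply F[25]=-0.943 → step 26: x=0.120, v=0.427, θ₁=-0.010, ω₁=-0.209, θ₂=0.004, ω₂=-0.144
apply F[26]=-1.012 → step 27: x=0.128, v=0.412, θ₁=-0.014, ω₁=-0.189, θ₂=0.001, ω₂=-0.137
apply F[27]=-1.067 → step 28: x=0.136, v=0.397, θ₁=-0.018, ω₁=-0.170, θ₂=-0.002, ω₂=-0.131
apply F[28]=-1.109 → step 29: x=0.144, v=0.381, θ₁=-0.021, ω₁=-0.152, θ₂=-0.004, ω₂=-0.124
Max |angle| over trajectory = 0.096 rad; bound = 0.153 → within bound.

Answer: yes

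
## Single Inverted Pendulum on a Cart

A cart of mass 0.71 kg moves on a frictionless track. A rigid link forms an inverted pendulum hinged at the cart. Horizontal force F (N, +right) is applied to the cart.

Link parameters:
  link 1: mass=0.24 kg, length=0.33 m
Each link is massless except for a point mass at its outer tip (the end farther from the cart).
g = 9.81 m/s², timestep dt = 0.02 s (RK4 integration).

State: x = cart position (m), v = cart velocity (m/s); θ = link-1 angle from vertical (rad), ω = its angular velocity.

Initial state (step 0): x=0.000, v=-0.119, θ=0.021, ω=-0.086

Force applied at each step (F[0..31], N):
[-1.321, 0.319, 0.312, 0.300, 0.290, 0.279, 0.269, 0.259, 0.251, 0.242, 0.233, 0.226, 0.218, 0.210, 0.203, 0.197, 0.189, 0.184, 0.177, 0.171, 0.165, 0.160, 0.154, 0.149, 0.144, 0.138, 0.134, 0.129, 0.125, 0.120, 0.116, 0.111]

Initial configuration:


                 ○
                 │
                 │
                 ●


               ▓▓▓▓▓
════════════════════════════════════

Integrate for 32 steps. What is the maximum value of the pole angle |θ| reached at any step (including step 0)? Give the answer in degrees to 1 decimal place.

Answer: 1.3°

Derivation:
apply F[0]=-1.321 → step 1: x=-0.003, v=-0.158, θ=0.021, ω=0.043
apply F[1]=+0.319 → step 2: x=-0.006, v=-0.150, θ=0.021, ω=0.033
apply F[2]=+0.312 → step 3: x=-0.009, v=-0.143, θ=0.022, ω=0.023
apply F[3]=+0.300 → step 4: x=-0.012, v=-0.136, θ=0.022, ω=0.015
apply F[4]=+0.290 → step 5: x=-0.014, v=-0.129, θ=0.022, ω=0.008
apply F[5]=+0.279 → step 6: x=-0.017, v=-0.123, θ=0.023, ω=0.002
apply F[6]=+0.269 → step 7: x=-0.019, v=-0.117, θ=0.023, ω=-0.003
apply F[7]=+0.259 → step 8: x=-0.021, v=-0.111, θ=0.023, ω=-0.007
apply F[8]=+0.251 → step 9: x=-0.024, v=-0.105, θ=0.022, ω=-0.010
apply F[9]=+0.242 → step 10: x=-0.026, v=-0.100, θ=0.022, ω=-0.013
apply F[10]=+0.233 → step 11: x=-0.028, v=-0.095, θ=0.022, ω=-0.016
apply F[11]=+0.226 → step 12: x=-0.029, v=-0.090, θ=0.021, ω=-0.018
apply F[12]=+0.218 → step 13: x=-0.031, v=-0.085, θ=0.021, ω=-0.020
apply F[13]=+0.210 → step 14: x=-0.033, v=-0.080, θ=0.021, ω=-0.021
apply F[14]=+0.203 → step 15: x=-0.034, v=-0.076, θ=0.020, ω=-0.022
apply F[15]=+0.197 → step 16: x=-0.036, v=-0.072, θ=0.020, ω=-0.023
apply F[16]=+0.189 → step 17: x=-0.037, v=-0.068, θ=0.019, ω=-0.023
apply F[17]=+0.184 → step 18: x=-0.039, v=-0.064, θ=0.019, ω=-0.024
apply F[18]=+0.177 → step 19: x=-0.040, v=-0.060, θ=0.018, ω=-0.024
apply F[19]=+0.171 → step 20: x=-0.041, v=-0.057, θ=0.018, ω=-0.024
apply F[20]=+0.165 → step 21: x=-0.042, v=-0.053, θ=0.017, ω=-0.024
apply F[21]=+0.160 → step 22: x=-0.043, v=-0.050, θ=0.017, ω=-0.024
apply F[22]=+0.154 → step 23: x=-0.044, v=-0.047, θ=0.016, ω=-0.024
apply F[23]=+0.149 → step 24: x=-0.045, v=-0.043, θ=0.016, ω=-0.024
apply F[24]=+0.144 → step 25: x=-0.046, v=-0.040, θ=0.015, ω=-0.024
apply F[25]=+0.138 → step 26: x=-0.047, v=-0.038, θ=0.015, ω=-0.024
apply F[26]=+0.134 → step 27: x=-0.047, v=-0.035, θ=0.015, ω=-0.023
apply F[27]=+0.129 → step 28: x=-0.048, v=-0.032, θ=0.014, ω=-0.023
apply F[28]=+0.125 → step 29: x=-0.049, v=-0.029, θ=0.014, ω=-0.022
apply F[29]=+0.120 → step 30: x=-0.049, v=-0.027, θ=0.013, ω=-0.022
apply F[30]=+0.116 → step 31: x=-0.050, v=-0.025, θ=0.013, ω=-0.022
apply F[31]=+0.111 → step 32: x=-0.050, v=-0.022, θ=0.012, ω=-0.021
Max |angle| over trajectory = 0.023 rad = 1.3°.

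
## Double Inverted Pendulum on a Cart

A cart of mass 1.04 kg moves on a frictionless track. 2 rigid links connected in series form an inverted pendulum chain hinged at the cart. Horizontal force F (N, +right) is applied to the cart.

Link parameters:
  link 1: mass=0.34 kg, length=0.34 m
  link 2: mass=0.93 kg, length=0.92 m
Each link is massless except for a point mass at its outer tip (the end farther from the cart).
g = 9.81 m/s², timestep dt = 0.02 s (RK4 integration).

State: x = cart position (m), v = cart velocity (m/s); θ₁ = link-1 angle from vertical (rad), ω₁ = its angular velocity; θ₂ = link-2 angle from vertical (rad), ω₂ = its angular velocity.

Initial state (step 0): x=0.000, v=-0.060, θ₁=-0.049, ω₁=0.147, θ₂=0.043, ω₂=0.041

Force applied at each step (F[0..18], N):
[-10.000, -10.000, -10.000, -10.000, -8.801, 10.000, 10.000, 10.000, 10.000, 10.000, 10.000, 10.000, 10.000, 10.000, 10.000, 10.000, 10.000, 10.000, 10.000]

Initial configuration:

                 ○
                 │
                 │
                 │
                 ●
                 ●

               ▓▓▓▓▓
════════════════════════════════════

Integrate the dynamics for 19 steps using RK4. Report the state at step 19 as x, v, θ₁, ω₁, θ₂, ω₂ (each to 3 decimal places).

Answer: x=-0.044, v=0.961, θ₁=0.574, ω₁=2.860, θ₂=-0.076, ω₂=-1.727

Derivation:
apply F[0]=-10.000 → step 1: x=-0.003, v=-0.241, θ₁=-0.042, ω₁=0.509, θ₂=0.045, ω₂=0.114
apply F[1]=-10.000 → step 2: x=-0.010, v=-0.425, θ₁=-0.028, ω₁=0.900, θ₂=0.047, ω₂=0.179
apply F[2]=-10.000 → step 3: x=-0.020, v=-0.613, θ₁=-0.006, ω₁=1.341, θ₂=0.052, ω₂=0.230
apply F[3]=-10.000 → step 4: x=-0.034, v=-0.807, θ₁=0.026, ω₁=1.853, θ₂=0.057, ω₂=0.263
apply F[4]=-8.801 → step 5: x=-0.052, v=-0.985, θ₁=0.068, ω₁=2.385, θ₂=0.062, ω₂=0.271
apply F[5]=+10.000 → step 6: x=-0.070, v=-0.812, θ₁=0.111, ω₁=1.968, θ₂=0.067, ω₂=0.253
apply F[6]=+10.000 → step 7: x=-0.085, v=-0.650, θ₁=0.147, ω₁=1.662, θ₂=0.072, ω₂=0.206
apply F[7]=+10.000 → step 8: x=-0.096, v=-0.497, θ₁=0.178, ω₁=1.452, θ₂=0.075, ω₂=0.134
apply F[8]=+10.000 → step 9: x=-0.105, v=-0.351, θ₁=0.206, ω₁=1.327, θ₂=0.077, ω₂=0.040
apply F[9]=+10.000 → step 10: x=-0.110, v=-0.212, θ₁=0.232, ω₁=1.276, θ₂=0.077, ω₂=-0.074
apply F[10]=+10.000 → step 11: x=-0.113, v=-0.078, θ₁=0.257, ω₁=1.294, θ₂=0.074, ω₂=-0.208
apply F[11]=+10.000 → step 12: x=-0.113, v=0.053, θ₁=0.284, ω₁=1.376, θ₂=0.068, ω₂=-0.361
apply F[12]=+10.000 → step 13: x=-0.111, v=0.180, θ₁=0.313, ω₁=1.515, θ₂=0.059, ω₂=-0.531
apply F[13]=+10.000 → step 14: x=-0.106, v=0.305, θ₁=0.345, ω₁=1.703, θ₂=0.047, ω₂=-0.718
apply F[14]=+10.000 → step 15: x=-0.099, v=0.431, θ₁=0.381, ω₁=1.928, θ₂=0.031, ω₂=-0.917
apply F[15]=+10.000 → step 16: x=-0.089, v=0.558, θ₁=0.422, ω₁=2.173, θ₂=0.010, ω₂=-1.123
apply F[16]=+10.000 → step 17: x=-0.076, v=0.688, θ₁=0.468, ω₁=2.421, θ₂=-0.014, ω₂=-1.331
apply F[17]=+10.000 → step 18: x=-0.061, v=0.822, θ₁=0.519, ω₁=2.654, θ₂=-0.043, ω₂=-1.533
apply F[18]=+10.000 → step 19: x=-0.044, v=0.961, θ₁=0.574, ω₁=2.860, θ₂=-0.076, ω₂=-1.727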